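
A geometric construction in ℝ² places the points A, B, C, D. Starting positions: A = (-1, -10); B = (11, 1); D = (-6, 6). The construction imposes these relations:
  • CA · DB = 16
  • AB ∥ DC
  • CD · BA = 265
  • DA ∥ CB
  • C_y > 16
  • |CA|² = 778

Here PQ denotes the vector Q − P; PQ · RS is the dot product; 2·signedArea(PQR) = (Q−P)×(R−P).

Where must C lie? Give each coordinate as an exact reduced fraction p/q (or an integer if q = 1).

C = (6, 17)

1. C_x = 6  [DA ∥ CB ∩ AB ∥ DC]
2. C_y = 17  [DA ∥ CB ∩ AB ∥ DC]
   → C = (6, 17)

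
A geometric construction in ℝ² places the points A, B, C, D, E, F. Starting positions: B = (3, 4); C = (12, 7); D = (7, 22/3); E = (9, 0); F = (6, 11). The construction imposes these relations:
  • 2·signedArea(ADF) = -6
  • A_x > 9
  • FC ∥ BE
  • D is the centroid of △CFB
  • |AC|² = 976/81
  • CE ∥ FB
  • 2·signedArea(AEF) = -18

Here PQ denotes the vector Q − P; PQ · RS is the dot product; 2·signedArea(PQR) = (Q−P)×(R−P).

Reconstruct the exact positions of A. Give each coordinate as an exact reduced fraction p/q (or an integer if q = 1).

A = (28/3, 43/9)

1. A_x = 28/3  [line -11·x + -3·y + 117 = 0 ∩ |AC|² = 976/81]
2. A_y = 43/9  [line -11·x + -3·y + 117 = 0 ∩ |AC|² = 976/81]
   → A = (28/3, 43/9)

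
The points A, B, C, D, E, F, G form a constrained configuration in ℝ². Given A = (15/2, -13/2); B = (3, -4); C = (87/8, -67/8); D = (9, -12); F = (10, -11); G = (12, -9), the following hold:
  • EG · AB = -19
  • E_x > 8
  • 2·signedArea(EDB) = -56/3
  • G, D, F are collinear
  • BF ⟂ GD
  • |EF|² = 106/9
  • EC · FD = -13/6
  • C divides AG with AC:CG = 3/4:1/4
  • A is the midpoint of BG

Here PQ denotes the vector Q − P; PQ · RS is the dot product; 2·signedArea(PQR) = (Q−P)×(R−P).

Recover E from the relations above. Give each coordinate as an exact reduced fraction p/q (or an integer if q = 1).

E = (25/3, -8)

1. E_x = 25/3  [EC · FD = -13/6 ∩ 2·signedArea(EDB) = -56/3]
2. E_y = -8  [EC · FD = -13/6 ∩ 2·signedArea(EDB) = -56/3]
   → E = (25/3, -8)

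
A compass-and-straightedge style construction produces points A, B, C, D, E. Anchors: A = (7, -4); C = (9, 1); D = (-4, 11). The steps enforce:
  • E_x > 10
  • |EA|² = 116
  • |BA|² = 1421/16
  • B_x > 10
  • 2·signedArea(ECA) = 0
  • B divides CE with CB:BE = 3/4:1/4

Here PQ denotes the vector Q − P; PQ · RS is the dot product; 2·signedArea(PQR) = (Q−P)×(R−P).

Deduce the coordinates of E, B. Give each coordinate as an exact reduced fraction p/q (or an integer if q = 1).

1. E_x = 11  [line 5·x + -2·y + -43 = 0 ∩ |EA|² = 116]
2. E_y = 6  [line 5·x + -2·y + -43 = 0 ∩ |EA|² = 116]
   → E = (11, 6)
3. B_x = 21/2  [B divides CE with CB:BE = 3/4:1/4]
4. B_y = 19/4  [B divides CE with CB:BE = 3/4:1/4]
   → B = (21/2, 19/4)

B = (21/2, 19/4)
E = (11, 6)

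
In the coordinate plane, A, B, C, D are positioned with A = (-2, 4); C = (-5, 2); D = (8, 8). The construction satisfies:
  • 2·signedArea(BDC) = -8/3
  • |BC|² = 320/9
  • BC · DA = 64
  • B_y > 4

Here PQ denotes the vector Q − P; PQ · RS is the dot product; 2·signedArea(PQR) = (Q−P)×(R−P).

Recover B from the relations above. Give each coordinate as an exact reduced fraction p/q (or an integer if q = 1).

B = (1/3, 14/3)

1. B_x = 1/3  [2·signedArea(BDC) = -8/3 ∩ BC · DA = 64]
2. B_y = 14/3  [2·signedArea(BDC) = -8/3 ∩ BC · DA = 64]
   → B = (1/3, 14/3)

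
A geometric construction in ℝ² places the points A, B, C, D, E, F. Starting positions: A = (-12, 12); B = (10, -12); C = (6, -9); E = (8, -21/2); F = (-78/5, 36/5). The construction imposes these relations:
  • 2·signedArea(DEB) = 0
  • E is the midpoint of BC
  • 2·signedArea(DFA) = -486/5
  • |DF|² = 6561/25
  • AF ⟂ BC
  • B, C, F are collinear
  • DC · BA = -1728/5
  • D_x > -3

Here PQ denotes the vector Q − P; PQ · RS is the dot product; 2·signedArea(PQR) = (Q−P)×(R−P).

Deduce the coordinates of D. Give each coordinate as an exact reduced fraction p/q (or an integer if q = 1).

1. D_x = -66/25  [2·signedArea(DEB) = 0 ∩ 2·signedArea(DFA) = -486/5]
2. D_y = -63/25  [2·signedArea(DEB) = 0 ∩ 2·signedArea(DFA) = -486/5]
   → D = (-66/25, -63/25)

D = (-66/25, -63/25)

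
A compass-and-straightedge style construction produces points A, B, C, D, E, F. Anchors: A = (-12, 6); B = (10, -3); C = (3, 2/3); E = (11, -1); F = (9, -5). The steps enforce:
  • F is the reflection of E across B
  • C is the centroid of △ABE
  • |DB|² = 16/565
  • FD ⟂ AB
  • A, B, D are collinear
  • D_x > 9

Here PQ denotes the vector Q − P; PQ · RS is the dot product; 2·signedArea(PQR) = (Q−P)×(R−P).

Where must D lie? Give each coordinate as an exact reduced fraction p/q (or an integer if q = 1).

D = (5562/565, -1659/565)

1. D_x = 5562/565  [A, B, D are collinear ∩ FD ⟂ AB]
2. D_y = -1659/565  [A, B, D are collinear ∩ FD ⟂ AB]
   → D = (5562/565, -1659/565)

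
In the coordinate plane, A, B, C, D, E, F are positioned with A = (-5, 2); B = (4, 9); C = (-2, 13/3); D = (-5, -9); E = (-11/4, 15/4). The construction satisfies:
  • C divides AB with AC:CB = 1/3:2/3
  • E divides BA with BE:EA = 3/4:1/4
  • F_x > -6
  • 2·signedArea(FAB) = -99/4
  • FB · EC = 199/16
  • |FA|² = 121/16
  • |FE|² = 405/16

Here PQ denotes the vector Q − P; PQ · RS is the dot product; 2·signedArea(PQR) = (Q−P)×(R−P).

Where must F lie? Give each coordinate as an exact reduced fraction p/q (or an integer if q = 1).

1. F_x = -5  [FB · EC = 199/16 ∩ 2·signedArea(FAB) = -99/4]
2. F_y = -3/4  [FB · EC = 199/16 ∩ 2·signedArea(FAB) = -99/4]
   → F = (-5, -3/4)

F = (-5, -3/4)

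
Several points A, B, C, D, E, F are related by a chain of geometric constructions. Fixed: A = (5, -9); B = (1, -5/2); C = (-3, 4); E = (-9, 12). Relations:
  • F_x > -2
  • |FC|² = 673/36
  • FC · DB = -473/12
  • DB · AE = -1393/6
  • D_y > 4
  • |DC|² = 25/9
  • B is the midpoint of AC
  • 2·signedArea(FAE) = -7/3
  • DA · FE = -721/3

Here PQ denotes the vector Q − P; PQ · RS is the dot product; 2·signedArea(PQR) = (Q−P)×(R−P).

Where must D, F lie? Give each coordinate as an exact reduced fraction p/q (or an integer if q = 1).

1. F_x = -1  [line -21·x + -14·y + -56/3 = 0 ∩ |FC|² = 673/36]
2. F_y = 1/6  [line -21·x + -14·y + -56/3 = 0 ∩ |FC|² = 673/36]
   → F = (-1, 1/6)
3. D_x = -13/3  [DB · AE = -1393/6 ∩ FC · DB = -473/12]
4. D_y = 5  [DB · AE = -1393/6 ∩ FC · DB = -473/12]
   → D = (-13/3, 5)

D = (-13/3, 5)
F = (-1, 1/6)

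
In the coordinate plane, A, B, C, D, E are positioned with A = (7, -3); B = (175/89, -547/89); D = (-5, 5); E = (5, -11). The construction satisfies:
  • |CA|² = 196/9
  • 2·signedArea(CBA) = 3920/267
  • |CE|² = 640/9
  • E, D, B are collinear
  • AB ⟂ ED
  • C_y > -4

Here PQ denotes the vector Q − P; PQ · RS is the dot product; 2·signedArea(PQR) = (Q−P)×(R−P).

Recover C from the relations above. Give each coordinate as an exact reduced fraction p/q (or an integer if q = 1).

C = (7/3, -3)

1. C_x = 7/3  [line -280/89·x + 448/89·y + 5992/267 = 0 ∩ |CE|² = 640/9]
2. C_y = -3  [line -280/89·x + 448/89·y + 5992/267 = 0 ∩ |CE|² = 640/9]
   → C = (7/3, -3)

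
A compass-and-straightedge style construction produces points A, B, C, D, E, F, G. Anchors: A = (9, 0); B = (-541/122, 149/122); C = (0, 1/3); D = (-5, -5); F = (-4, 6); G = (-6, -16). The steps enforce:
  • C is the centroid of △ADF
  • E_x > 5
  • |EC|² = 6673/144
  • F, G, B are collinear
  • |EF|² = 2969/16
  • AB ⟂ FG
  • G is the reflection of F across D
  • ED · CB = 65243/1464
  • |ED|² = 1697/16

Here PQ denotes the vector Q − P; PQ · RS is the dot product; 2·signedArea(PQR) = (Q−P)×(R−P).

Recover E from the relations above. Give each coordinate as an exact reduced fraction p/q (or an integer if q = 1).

E = (21/4, -4)

1. E_x = 21/4  [line 541/122·x + -325/366·y + -39283/1464 = 0 ∩ |ED|² = 1697/16]
2. E_y = -4  [line 541/122·x + -325/366·y + -39283/1464 = 0 ∩ |ED|² = 1697/16]
   → E = (21/4, -4)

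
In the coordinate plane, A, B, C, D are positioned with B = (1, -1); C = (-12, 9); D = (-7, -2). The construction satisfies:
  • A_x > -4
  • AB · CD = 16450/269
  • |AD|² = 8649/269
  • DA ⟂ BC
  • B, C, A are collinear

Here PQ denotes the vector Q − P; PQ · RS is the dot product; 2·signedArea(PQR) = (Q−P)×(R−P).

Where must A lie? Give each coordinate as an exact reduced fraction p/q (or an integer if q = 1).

1. A_x = -953/269  [B, C, A are collinear ∩ DA ⟂ BC]
2. A_y = 671/269  [B, C, A are collinear ∩ DA ⟂ BC]
   → A = (-953/269, 671/269)

A = (-953/269, 671/269)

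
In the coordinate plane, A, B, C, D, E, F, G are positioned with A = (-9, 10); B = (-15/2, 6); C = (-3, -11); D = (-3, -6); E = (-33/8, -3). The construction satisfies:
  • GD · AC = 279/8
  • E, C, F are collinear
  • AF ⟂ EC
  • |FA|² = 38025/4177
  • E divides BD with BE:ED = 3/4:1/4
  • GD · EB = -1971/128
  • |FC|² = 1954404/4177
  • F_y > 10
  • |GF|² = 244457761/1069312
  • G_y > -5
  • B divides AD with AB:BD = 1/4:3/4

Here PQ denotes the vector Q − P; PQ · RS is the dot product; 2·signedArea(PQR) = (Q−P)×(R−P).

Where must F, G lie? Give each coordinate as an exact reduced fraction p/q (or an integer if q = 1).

F = (-25113/4177, 43525/4177)
G = (-57/16, -9/2)

1. F_x = -25113/4177  [E, C, F are collinear ∩ AF ⟂ EC]
2. F_y = 43525/4177  [E, C, F are collinear ∩ AF ⟂ EC]
   → F = (-25113/4177, 43525/4177)
3. G_x = -57/16  [GD · EB = -1971/128 ∩ GD · AC = 279/8]
4. G_y = -9/2  [GD · EB = -1971/128 ∩ GD · AC = 279/8]
   → G = (-57/16, -9/2)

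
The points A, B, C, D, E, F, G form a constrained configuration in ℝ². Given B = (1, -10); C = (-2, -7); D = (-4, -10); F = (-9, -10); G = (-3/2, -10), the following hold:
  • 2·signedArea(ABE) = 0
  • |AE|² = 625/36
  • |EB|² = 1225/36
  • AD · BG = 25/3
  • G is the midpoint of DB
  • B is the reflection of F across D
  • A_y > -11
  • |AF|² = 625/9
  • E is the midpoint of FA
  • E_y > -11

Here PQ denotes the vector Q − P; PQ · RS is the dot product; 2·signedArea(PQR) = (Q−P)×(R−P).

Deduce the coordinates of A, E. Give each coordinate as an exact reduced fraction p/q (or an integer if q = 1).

1. A_x = -2/3  [AD · BG = 25/3]
2. A_y = -10  [|AF|² = 625/9]
   → A = (-2/3, -10)
3. E_x = -29/6  [2·signedArea(ABE) = 0 ∩ E is the midpoint of FA]
4. E_y = -10  [2·signedArea(ABE) = 0 ∩ E is the midpoint of FA]
   → E = (-29/6, -10)

A = (-2/3, -10)
E = (-29/6, -10)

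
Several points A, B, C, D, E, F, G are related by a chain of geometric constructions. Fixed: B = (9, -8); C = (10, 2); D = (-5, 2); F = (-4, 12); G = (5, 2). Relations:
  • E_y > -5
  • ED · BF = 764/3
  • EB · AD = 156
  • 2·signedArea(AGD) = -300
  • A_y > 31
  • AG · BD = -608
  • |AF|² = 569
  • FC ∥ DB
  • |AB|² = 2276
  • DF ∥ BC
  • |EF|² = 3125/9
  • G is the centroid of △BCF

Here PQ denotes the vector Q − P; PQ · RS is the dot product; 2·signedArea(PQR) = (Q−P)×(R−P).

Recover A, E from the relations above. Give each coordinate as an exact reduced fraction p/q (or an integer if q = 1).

1. A_x = -17  [2·signedArea(AGD) = -300 ∩ AG · BD = -608]
2. A_y = 32  [2·signedArea(AGD) = -300 ∩ AG · BD = -608]
   → A = (-17, 32)
3. E_x = 13/3  [EB · AD = 156 ∩ ED · BF = 764/3]
4. E_y = -14/3  [EB · AD = 156 ∩ ED · BF = 764/3]
   → E = (13/3, -14/3)

A = (-17, 32)
E = (13/3, -14/3)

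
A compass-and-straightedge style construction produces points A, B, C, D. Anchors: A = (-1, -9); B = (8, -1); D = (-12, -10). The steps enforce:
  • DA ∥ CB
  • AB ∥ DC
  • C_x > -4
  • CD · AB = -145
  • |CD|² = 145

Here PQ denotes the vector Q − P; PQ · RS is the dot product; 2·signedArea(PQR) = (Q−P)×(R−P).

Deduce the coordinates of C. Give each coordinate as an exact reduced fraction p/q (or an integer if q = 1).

C = (-3, -2)

1. C_x = -3  [DA ∥ CB ∩ AB ∥ DC]
2. C_y = -2  [DA ∥ CB ∩ AB ∥ DC]
   → C = (-3, -2)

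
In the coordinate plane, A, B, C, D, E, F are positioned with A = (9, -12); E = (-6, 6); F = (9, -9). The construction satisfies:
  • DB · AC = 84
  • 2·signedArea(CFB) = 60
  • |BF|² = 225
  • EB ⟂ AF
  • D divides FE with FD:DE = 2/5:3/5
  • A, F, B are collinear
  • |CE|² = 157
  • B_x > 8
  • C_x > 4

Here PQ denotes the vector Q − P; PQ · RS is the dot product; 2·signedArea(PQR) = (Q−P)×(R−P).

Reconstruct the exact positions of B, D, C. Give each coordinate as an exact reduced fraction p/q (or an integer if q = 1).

1. B_x = 9  [A, F, B are collinear ∩ EB ⟂ AF]
2. B_y = 6  [A, F, B are collinear ∩ EB ⟂ AF]
   → B = (9, 6)
3. D_x = 3  [D divides FE with FD:DE = 2/5:3/5]
4. D_y = -3  [D divides FE with FD:DE = 2/5:3/5]
   → D = (3, -3)
5. C_x = 5  [2·signedArea(CFB) = 60 ∩ DB · AC = 84]
6. C_y = 0  [2·signedArea(CFB) = 60 ∩ DB · AC = 84]
   → C = (5, 0)

B = (9, 6)
C = (5, 0)
D = (3, -3)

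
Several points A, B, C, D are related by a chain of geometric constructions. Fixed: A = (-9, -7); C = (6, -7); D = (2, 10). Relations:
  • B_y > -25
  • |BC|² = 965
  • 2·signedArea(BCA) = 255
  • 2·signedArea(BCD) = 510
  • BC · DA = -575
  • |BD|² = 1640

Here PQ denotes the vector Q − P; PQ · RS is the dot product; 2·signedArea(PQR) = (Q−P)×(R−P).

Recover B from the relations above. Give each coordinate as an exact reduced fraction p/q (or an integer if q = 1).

1. B_x = -20  [BC · DA = -575 ∩ 2·signedArea(BCA) = 255]
2. B_y = -24  [BC · DA = -575 ∩ 2·signedArea(BCA) = 255]
   → B = (-20, -24)

B = (-20, -24)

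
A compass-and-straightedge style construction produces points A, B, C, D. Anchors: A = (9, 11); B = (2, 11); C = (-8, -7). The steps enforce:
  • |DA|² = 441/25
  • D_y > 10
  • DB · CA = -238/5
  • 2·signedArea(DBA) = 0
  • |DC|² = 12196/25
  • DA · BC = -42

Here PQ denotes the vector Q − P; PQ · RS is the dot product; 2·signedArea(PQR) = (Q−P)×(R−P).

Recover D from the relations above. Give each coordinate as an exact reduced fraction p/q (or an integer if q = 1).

1. D_x = 24/5  [2·signedArea(DBA) = 0 ∩ DB · CA = -238/5]
2. D_y = 11  [2·signedArea(DBA) = 0 ∩ DB · CA = -238/5]
   → D = (24/5, 11)

D = (24/5, 11)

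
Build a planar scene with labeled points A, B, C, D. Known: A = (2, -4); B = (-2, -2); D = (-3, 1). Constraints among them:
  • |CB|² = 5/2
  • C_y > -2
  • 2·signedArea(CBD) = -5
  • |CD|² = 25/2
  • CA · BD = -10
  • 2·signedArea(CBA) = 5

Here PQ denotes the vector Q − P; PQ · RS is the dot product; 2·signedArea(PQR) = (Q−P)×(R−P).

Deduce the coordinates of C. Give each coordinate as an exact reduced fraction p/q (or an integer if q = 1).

1. C_x = -1/2  [2·signedArea(CBA) = 5 ∩ CA · BD = -10]
2. C_y = -3/2  [2·signedArea(CBA) = 5 ∩ CA · BD = -10]
   → C = (-1/2, -3/2)

C = (-1/2, -3/2)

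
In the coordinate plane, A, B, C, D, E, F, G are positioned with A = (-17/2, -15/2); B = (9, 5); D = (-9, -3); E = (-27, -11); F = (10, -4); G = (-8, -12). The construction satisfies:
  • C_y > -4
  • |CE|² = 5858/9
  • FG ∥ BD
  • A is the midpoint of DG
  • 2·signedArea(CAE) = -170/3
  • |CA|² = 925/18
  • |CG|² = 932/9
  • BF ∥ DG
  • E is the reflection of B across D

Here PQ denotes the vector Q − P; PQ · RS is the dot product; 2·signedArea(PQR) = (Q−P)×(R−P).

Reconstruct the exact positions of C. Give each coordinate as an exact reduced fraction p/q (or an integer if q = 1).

C = (-8/3, -10/3)

1. C_x = -8/3  [line 7/2·x + -37/2·y + -157/3 = 0 ∩ |CA|² = 925/18]
2. C_y = -10/3  [line 7/2·x + -37/2·y + -157/3 = 0 ∩ |CA|² = 925/18]
   → C = (-8/3, -10/3)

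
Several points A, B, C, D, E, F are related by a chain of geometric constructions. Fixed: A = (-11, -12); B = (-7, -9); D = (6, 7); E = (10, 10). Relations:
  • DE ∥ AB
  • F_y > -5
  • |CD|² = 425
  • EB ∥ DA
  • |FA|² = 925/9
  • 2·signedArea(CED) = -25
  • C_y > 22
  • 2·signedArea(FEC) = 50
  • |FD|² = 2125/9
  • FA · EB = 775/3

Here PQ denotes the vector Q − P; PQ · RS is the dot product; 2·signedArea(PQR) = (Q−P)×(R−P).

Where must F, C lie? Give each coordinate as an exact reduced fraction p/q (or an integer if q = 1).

1. C_x = 19  [line 3·x + -4·y + 35 = 0 ∩ |CD|² = 425]
2. C_y = 23  [line 3·x + -4·y + 35 = 0 ∩ |CD|² = 425]
   → C = (19, 23)
3. F_x = -4  [2·signedArea(FEC) = 50 ∩ FA · EB = 775/3]
4. F_y = -14/3  [2·signedArea(FEC) = 50 ∩ FA · EB = 775/3]
   → F = (-4, -14/3)

C = (19, 23)
F = (-4, -14/3)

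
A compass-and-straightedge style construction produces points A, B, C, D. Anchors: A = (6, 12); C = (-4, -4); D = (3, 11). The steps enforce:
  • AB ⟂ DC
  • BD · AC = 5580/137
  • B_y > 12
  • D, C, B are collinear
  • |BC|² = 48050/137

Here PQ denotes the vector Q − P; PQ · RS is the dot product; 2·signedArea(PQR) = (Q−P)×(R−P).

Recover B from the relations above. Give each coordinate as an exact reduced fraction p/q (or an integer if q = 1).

B = (537/137, 1777/137)

1. B_x = 537/137  [D, C, B are collinear ∩ AB ⟂ DC]
2. B_y = 1777/137  [D, C, B are collinear ∩ AB ⟂ DC]
   → B = (537/137, 1777/137)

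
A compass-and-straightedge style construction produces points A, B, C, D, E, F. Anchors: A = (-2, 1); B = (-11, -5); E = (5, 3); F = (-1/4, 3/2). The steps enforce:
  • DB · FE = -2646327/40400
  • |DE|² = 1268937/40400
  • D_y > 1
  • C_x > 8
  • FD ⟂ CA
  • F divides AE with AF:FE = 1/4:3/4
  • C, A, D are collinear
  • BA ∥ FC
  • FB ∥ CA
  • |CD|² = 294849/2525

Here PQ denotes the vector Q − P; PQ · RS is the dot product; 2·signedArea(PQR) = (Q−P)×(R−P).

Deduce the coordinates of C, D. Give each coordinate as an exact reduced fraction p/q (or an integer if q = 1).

1. C_x = 35/4  [FB ∥ CA ∩ BA ∥ FC]
2. C_y = 15/2  [FB ∥ CA ∩ BA ∥ FC]
   → C = (35/4, 15/2)
3. D_x = -5021/10100  [C, A, D are collinear ∩ FD ⟂ CA]
4. D_y = 9639/5050  [C, A, D are collinear ∩ FD ⟂ CA]
   → D = (-5021/10100, 9639/5050)

C = (35/4, 15/2)
D = (-5021/10100, 9639/5050)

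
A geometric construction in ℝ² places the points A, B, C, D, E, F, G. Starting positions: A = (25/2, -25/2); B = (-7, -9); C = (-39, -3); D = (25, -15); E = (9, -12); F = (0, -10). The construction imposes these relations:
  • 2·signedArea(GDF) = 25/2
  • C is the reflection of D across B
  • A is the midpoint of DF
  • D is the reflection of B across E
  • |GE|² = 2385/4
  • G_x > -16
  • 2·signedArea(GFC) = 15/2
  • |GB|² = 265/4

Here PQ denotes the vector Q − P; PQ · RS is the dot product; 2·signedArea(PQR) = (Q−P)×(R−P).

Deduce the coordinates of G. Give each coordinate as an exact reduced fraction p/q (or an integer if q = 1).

G = (-15, -15/2)

1. G_x = -15  [2·signedArea(GDF) = 25/2 ∩ 2·signedArea(GFC) = 15/2]
2. G_y = -15/2  [2·signedArea(GDF) = 25/2 ∩ 2·signedArea(GFC) = 15/2]
   → G = (-15, -15/2)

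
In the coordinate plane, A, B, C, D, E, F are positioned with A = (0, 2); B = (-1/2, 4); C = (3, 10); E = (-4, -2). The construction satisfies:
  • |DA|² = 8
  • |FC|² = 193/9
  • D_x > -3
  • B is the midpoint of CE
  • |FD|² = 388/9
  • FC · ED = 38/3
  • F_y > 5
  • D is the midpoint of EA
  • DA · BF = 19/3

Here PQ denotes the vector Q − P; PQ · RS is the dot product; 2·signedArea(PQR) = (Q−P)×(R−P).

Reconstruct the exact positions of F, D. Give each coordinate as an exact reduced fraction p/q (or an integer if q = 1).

D = (-2, 0)
F = (2/3, 6)

1. D_x = -2  [D is the midpoint of EA]
2. D_y = 0  [D is the midpoint of EA]
   → D = (-2, 0)
3. F_x = 2/3  [line -2·x + -2·y + 40/3 = 0 ∩ |FD|² = 388/9]
4. F_y = 6  [line -2·x + -2·y + 40/3 = 0 ∩ |FD|² = 388/9]
   → F = (2/3, 6)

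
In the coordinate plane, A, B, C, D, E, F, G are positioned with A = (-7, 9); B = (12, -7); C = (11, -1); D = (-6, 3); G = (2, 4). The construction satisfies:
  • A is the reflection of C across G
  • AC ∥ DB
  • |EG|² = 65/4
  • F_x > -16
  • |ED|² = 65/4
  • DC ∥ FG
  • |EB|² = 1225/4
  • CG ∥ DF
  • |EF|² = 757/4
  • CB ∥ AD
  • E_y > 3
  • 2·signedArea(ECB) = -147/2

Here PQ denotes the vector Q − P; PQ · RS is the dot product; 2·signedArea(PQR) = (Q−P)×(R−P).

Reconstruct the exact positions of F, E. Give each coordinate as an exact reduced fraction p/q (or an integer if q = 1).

1. F_x = -15  [DC ∥ FG ∩ CG ∥ DF]
2. F_y = 8  [DC ∥ FG ∩ CG ∥ DF]
   → F = (-15, 8)
3. E_x = -2  [line 6·x + 1·y + 17/2 = 0 ∩ |EB|² = 1225/4]
4. E_y = 7/2  [line 6·x + 1·y + 17/2 = 0 ∩ |EB|² = 1225/4]
   → E = (-2, 7/2)

E = (-2, 7/2)
F = (-15, 8)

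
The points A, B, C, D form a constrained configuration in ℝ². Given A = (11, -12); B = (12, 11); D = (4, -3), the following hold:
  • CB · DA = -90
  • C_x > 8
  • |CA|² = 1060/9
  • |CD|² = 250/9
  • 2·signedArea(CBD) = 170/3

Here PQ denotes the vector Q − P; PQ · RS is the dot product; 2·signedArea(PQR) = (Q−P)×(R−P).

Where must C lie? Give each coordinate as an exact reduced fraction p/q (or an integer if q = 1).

C = (9, -4/3)

1. C_x = 9  [CB · DA = -90 ∩ 2·signedArea(CBD) = 170/3]
2. C_y = -4/3  [CB · DA = -90 ∩ 2·signedArea(CBD) = 170/3]
   → C = (9, -4/3)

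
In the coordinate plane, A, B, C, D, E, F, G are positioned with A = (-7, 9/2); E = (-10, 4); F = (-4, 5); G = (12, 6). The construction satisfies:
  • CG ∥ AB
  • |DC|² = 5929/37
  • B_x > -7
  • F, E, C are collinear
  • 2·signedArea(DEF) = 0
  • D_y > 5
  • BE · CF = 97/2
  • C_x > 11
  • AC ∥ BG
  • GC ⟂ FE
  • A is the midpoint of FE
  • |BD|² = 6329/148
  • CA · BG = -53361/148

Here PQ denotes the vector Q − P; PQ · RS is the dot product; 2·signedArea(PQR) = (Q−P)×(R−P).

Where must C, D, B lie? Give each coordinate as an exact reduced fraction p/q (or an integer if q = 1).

B = (-249/37, 213/74)
C = (434/37, 282/37)
D = (-28/37, 205/37)

1. C_x = 434/37  [F, E, C are collinear ∩ GC ⟂ FE]
2. C_y = 282/37  [F, E, C are collinear ∩ GC ⟂ FE]
   → C = (434/37, 282/37)
3. B_x = -249/37  [AC ∥ BG ∩ CG ∥ AB]
4. B_y = 213/74  [AC ∥ BG ∩ CG ∥ AB]
   → B = (-249/37, 213/74)
5. D_x = -28/37  [line -1·x + 6·y + -34 = 0 ∩ |BD|² = 6329/148]
6. D_y = 205/37  [line -1·x + 6·y + -34 = 0 ∩ |BD|² = 6329/148]
   → D = (-28/37, 205/37)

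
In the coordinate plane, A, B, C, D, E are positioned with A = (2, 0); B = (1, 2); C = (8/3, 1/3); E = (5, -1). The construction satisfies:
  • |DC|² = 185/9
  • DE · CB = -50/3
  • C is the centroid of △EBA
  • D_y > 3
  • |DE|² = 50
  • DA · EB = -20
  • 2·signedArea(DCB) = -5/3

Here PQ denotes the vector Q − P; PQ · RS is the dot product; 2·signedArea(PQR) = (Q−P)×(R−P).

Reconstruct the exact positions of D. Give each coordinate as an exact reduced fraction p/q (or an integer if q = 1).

1. D_x = 0  [DA · EB = -20 ∩ 2·signedArea(DCB) = -5/3]
2. D_y = 4  [DA · EB = -20 ∩ 2·signedArea(DCB) = -5/3]
   → D = (0, 4)

D = (0, 4)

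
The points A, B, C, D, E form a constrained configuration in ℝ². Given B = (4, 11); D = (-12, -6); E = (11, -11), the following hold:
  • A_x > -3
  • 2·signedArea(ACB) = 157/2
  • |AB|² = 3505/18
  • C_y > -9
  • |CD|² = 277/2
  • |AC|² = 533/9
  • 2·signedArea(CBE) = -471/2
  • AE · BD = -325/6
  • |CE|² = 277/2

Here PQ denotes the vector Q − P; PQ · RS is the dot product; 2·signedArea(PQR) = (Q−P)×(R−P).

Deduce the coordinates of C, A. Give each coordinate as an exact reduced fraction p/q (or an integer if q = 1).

A = (-17/6, -7/6)
C = (-1/2, -17/2)

1. C_x = -1/2  [line 22·x + 7·y + 141/2 = 0 ∩ |CE|² = 277/2]
2. C_y = -17/2  [line 22·x + 7·y + 141/2 = 0 ∩ |CE|² = 277/2]
   → C = (-1/2, -17/2)
3. A_x = -17/6  [AE · BD = -325/6 ∩ 2·signedArea(ACB) = 157/2]
4. A_y = -7/6  [AE · BD = -325/6 ∩ 2·signedArea(ACB) = 157/2]
   → A = (-17/6, -7/6)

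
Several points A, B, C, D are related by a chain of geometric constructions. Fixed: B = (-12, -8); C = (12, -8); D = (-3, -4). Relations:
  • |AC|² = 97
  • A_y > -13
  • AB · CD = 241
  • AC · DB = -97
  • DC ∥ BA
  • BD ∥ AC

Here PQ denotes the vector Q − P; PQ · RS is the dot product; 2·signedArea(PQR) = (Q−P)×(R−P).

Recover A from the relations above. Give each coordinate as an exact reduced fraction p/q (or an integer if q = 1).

A = (3, -12)

1. A_x = 3  [BD ∥ AC ∩ DC ∥ BA]
2. A_y = -12  [BD ∥ AC ∩ DC ∥ BA]
   → A = (3, -12)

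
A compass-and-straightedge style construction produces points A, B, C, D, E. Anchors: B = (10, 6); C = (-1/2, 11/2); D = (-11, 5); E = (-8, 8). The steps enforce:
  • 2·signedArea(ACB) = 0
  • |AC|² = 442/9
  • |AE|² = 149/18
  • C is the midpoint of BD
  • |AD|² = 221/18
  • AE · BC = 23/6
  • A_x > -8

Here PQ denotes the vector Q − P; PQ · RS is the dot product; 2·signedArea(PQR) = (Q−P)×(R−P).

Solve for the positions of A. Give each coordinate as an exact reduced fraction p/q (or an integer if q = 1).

1. A_x = -15/2  [2·signedArea(ACB) = 0 ∩ AE · BC = 23/6]
2. A_y = 31/6  [2·signedArea(ACB) = 0 ∩ AE · BC = 23/6]
   → A = (-15/2, 31/6)

A = (-15/2, 31/6)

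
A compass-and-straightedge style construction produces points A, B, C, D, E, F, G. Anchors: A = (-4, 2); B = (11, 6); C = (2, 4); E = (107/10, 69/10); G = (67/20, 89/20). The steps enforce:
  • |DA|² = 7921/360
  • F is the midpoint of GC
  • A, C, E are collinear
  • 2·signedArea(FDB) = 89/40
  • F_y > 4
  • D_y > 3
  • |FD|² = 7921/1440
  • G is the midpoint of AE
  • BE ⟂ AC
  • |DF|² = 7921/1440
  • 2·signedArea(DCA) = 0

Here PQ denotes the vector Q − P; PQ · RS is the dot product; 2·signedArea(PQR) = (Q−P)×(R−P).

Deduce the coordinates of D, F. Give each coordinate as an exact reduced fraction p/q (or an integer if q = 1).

1. D_x = 9/20  [line 2·x + -6·y + 20 = 0 ∩ |DA|² = 7921/360]
2. D_y = 209/60  [line 2·x + -6·y + 20 = 0 ∩ |DA|² = 7921/360]
   → D = (9/20, 209/60)
3. F_x = 107/40  [F is the midpoint of GC]
4. F_y = 169/40  [F is the midpoint of GC]
   → F = (107/40, 169/40)

D = (9/20, 209/60)
F = (107/40, 169/40)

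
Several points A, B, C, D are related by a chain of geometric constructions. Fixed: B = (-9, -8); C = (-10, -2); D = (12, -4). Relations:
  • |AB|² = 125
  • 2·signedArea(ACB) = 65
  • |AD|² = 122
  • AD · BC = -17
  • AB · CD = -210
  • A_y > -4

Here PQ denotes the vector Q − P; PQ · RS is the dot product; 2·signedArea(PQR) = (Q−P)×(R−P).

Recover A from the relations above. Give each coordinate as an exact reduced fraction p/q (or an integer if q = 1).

A = (1, -3)

1. A_x = 1  [AB · CD = -210 ∩ AD · BC = -17]
2. A_y = -3  [AB · CD = -210 ∩ AD · BC = -17]
   → A = (1, -3)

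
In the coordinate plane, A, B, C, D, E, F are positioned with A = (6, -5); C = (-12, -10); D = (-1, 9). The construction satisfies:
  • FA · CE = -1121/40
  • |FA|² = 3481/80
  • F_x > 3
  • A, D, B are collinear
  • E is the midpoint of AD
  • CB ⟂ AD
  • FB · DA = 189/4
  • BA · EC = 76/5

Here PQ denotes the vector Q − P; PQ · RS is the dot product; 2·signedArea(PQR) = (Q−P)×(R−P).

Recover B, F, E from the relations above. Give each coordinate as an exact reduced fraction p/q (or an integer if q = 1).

1. B_x = 22/5  [A, D, B are collinear ∩ CB ⟂ AD]
2. B_y = -9/5  [A, D, B are collinear ∩ CB ⟂ AD]
   → B = (22/5, -9/5)
3. F_x = 61/20  [line -7·x + 14·y + 35/4 = 0 ∩ |FA|² = 3481/80]
4. F_y = 9/10  [line -7·x + 14·y + 35/4 = 0 ∩ |FA|² = 3481/80]
   → F = (61/20, 9/10)
5. E_x = 5/2  [E is the midpoint of AD]
6. E_y = 2  [E is the midpoint of AD]
   → E = (5/2, 2)

B = (22/5, -9/5)
E = (5/2, 2)
F = (61/20, 9/10)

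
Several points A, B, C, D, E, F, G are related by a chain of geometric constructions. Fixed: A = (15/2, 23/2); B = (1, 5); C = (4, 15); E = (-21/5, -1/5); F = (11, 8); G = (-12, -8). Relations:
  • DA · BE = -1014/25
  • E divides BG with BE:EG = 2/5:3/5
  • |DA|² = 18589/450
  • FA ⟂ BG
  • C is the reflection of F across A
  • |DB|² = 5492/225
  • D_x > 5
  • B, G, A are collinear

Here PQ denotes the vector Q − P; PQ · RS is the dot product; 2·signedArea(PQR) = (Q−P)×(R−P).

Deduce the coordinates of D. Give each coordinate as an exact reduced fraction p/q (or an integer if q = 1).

D = (89/15, 79/15)

1. D_x = 89/15  [line 26/5·x + 26/5·y + -1456/25 = 0 ∩ |DA|² = 18589/450]
2. D_y = 79/15  [line 26/5·x + 26/5·y + -1456/25 = 0 ∩ |DA|² = 18589/450]
   → D = (89/15, 79/15)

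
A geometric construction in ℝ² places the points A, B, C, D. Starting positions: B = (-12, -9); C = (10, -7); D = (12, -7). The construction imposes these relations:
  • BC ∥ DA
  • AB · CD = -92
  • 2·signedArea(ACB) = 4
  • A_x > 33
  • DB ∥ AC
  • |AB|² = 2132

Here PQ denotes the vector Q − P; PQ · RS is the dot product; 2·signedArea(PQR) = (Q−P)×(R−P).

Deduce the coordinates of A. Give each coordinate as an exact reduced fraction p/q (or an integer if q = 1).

A = (34, -5)

1. A_x = 34  [DB ∥ AC ∩ BC ∥ DA]
2. A_y = -5  [DB ∥ AC ∩ BC ∥ DA]
   → A = (34, -5)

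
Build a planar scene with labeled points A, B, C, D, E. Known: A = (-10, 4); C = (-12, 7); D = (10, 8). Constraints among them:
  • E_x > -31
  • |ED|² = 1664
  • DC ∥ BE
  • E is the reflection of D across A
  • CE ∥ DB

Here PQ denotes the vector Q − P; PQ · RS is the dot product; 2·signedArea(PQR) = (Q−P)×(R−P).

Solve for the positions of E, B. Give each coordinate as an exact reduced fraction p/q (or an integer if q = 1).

B = (-8, 1)
E = (-30, 0)

1. E_x = -30  [E is the reflection of D across A]
2. E_y = 0  [E is the reflection of D across A]
   → E = (-30, 0)
3. B_x = -8  [DC ∥ BE ∩ CE ∥ DB]
4. B_y = 1  [DC ∥ BE ∩ CE ∥ DB]
   → B = (-8, 1)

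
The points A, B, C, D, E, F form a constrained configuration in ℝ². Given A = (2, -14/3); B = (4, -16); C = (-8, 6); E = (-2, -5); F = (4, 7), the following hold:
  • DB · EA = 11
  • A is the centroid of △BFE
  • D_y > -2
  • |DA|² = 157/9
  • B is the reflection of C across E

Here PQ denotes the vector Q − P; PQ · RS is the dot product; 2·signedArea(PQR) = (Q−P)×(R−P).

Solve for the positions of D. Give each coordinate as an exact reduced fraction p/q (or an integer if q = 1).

D = (0, -1)

1. D_x = 0  [line -4·x + -1/3·y + -1/3 = 0 ∩ |DA|² = 157/9]
2. D_y = -1  [line -4·x + -1/3·y + -1/3 = 0 ∩ |DA|² = 157/9]
   → D = (0, -1)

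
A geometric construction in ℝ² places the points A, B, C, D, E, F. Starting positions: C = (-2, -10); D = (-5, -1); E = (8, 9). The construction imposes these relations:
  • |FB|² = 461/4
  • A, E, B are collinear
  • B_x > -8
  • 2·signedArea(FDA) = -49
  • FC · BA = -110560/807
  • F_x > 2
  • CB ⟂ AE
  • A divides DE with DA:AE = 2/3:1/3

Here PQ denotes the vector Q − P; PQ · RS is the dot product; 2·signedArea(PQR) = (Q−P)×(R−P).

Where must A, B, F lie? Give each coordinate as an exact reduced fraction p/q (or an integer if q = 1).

1. A_x = 11/3  [A divides DE with DA:AE = 2/3:1/3]
2. A_y = 17/3  [A divides DE with DA:AE = 2/3:1/3]
   → A = (11/3, 17/3)
3. B_x = -2008/269  [A, E, B are collinear ∩ CB ⟂ AE]
4. B_y = -779/269  [A, E, B are collinear ∩ CB ⟂ AE]
   → B = (-2008/269, -779/269)
5. F_x = 3  [2·signedArea(FDA) = -49 ∩ FC · BA = -110560/807]
6. F_y = -1/2  [2·signedArea(FDA) = -49 ∩ FC · BA = -110560/807]
   → F = (3, -1/2)

A = (11/3, 17/3)
B = (-2008/269, -779/269)
F = (3, -1/2)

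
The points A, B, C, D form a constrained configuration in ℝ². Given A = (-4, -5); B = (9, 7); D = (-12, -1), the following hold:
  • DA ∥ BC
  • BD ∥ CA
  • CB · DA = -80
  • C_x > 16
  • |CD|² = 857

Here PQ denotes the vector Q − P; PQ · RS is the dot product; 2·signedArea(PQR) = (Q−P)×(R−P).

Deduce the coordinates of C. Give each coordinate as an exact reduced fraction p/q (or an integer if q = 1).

1. C_x = 17  [BD ∥ CA ∩ DA ∥ BC]
2. C_y = 3  [BD ∥ CA ∩ DA ∥ BC]
   → C = (17, 3)

C = (17, 3)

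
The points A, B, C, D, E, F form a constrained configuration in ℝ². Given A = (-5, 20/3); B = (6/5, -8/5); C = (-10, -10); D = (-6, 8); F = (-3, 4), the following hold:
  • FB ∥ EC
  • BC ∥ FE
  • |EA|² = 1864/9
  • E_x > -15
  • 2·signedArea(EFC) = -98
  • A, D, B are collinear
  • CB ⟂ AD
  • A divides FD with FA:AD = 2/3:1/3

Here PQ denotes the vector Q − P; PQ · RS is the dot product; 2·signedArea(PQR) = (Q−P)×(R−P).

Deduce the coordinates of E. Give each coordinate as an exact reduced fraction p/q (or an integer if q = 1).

E = (-71/5, -22/5)

1. E_x = -71/5  [FB ∥ EC ∩ BC ∥ FE]
2. E_y = -22/5  [FB ∥ EC ∩ BC ∥ FE]
   → E = (-71/5, -22/5)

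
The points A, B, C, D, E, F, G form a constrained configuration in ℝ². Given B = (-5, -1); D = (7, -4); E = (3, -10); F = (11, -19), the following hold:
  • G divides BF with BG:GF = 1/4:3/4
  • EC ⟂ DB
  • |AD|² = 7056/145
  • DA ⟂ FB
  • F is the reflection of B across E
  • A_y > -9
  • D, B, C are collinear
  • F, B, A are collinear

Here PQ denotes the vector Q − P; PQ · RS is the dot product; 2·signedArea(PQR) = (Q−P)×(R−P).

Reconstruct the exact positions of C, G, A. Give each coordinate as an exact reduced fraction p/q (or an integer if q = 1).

A = (259/145, -1252/145)
C = (79/17, -58/17)
G = (-1, -11/2)

1. C_x = 79/17  [D, B, C are collinear ∩ EC ⟂ DB]
2. C_y = -58/17  [D, B, C are collinear ∩ EC ⟂ DB]
   → C = (79/17, -58/17)
3. G_x = -1  [G divides BF with BG:GF = 1/4:3/4]
4. G_y = -11/2  [G divides BF with BG:GF = 1/4:3/4]
   → G = (-1, -11/2)
5. A_x = 259/145  [F, B, A are collinear ∩ DA ⟂ FB]
6. A_y = -1252/145  [F, B, A are collinear ∩ DA ⟂ FB]
   → A = (259/145, -1252/145)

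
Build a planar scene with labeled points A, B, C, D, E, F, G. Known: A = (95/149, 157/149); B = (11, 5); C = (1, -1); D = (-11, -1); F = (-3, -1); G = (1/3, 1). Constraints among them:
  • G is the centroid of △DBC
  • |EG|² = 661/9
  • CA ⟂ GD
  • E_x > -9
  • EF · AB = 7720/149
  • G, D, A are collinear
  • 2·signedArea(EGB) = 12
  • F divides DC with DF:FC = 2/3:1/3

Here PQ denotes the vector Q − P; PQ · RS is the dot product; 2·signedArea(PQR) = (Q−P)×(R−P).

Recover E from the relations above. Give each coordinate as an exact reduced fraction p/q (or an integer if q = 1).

E = (-8, -1)

1. E_x = -8  [2·signedArea(EGB) = 12 ∩ EF · AB = 7720/149]
2. E_y = -1  [2·signedArea(EGB) = 12 ∩ EF · AB = 7720/149]
   → E = (-8, -1)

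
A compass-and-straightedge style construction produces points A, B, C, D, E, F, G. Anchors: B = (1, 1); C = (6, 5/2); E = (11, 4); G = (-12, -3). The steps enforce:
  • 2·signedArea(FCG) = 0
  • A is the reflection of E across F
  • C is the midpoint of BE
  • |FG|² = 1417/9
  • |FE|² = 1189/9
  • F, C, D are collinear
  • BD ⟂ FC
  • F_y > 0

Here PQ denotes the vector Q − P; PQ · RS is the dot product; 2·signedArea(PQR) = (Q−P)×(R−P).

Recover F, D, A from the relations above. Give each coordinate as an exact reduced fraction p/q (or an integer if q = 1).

A = (-11, -8/3)
D = (1428/1417, 1381/1417)
F = (0, 2/3)

1. F_x = 0  [line 11/2·x + -18·y + 12 = 0 ∩ |FG|² = 1417/9]
2. F_y = 2/3  [line 11/2·x + -18·y + 12 = 0 ∩ |FG|² = 1417/9]
   → F = (0, 2/3)
3. D_x = 1428/1417  [F, C, D are collinear ∩ BD ⟂ FC]
4. D_y = 1381/1417  [F, C, D are collinear ∩ BD ⟂ FC]
   → D = (1428/1417, 1381/1417)
5. A_x = -11  [A is the reflection of E across F]
6. A_y = -8/3  [A is the reflection of E across F]
   → A = (-11, -8/3)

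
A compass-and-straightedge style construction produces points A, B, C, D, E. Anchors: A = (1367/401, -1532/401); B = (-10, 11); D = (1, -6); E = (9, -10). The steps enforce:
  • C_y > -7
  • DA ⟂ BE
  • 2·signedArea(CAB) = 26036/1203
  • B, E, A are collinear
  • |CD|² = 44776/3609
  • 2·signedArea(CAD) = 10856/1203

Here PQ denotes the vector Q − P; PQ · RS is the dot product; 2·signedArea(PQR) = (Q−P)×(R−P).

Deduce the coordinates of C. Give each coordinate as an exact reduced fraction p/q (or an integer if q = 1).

1. C_x = 5377/1203  [2·signedArea(CAD) = 10856/1203 ∩ 2·signedArea(CAB) = 26036/1203]
2. C_y = -7948/1203  [2·signedArea(CAD) = 10856/1203 ∩ 2·signedArea(CAB) = 26036/1203]
   → C = (5377/1203, -7948/1203)

C = (5377/1203, -7948/1203)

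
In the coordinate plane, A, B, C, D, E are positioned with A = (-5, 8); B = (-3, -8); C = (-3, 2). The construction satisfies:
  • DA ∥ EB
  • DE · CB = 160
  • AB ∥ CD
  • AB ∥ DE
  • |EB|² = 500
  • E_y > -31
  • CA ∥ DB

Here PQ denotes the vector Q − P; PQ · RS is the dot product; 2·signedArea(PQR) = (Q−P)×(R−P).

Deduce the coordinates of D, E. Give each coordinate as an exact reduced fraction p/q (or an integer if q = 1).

1. D_x = -1  [CA ∥ DB ∩ AB ∥ CD]
2. D_y = -14  [CA ∥ DB ∩ AB ∥ CD]
   → D = (-1, -14)
3. E_x = 1  [DA ∥ EB ∩ AB ∥ DE]
4. E_y = -30  [DA ∥ EB ∩ AB ∥ DE]
   → E = (1, -30)

D = (-1, -14)
E = (1, -30)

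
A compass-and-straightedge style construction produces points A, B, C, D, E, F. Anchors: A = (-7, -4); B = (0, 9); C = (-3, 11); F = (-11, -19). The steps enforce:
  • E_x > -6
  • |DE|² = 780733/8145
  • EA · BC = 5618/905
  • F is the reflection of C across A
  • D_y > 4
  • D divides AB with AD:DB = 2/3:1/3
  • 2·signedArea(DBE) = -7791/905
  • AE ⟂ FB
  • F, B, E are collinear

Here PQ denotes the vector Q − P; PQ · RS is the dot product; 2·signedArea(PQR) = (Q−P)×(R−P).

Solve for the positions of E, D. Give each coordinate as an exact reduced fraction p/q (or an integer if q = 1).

D = (-7/3, 14/3)
E = (-4851/905, -4203/905)

1. E_x = -4851/905  [F, B, E are collinear ∩ AE ⟂ FB]
2. E_y = -4203/905  [F, B, E are collinear ∩ AE ⟂ FB]
   → E = (-4851/905, -4203/905)
3. D_x = -7/3  [D divides AB with AD:DB = 2/3:1/3]
4. D_y = 14/3  [D divides AB with AD:DB = 2/3:1/3]
   → D = (-7/3, 14/3)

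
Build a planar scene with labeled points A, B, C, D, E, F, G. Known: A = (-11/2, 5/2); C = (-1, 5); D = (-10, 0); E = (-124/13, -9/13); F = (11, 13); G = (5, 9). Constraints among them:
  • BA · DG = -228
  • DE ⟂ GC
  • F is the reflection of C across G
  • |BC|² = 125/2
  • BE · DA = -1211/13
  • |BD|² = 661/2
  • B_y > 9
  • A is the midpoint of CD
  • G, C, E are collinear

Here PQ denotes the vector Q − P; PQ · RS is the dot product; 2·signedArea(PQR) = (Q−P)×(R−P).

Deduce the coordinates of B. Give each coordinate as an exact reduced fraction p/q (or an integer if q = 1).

1. B_x = 11/2  [BE · DA = -1211/13 ∩ BA · DG = -228]
2. B_y = 19/2  [BE · DA = -1211/13 ∩ BA · DG = -228]
   → B = (11/2, 19/2)

B = (11/2, 19/2)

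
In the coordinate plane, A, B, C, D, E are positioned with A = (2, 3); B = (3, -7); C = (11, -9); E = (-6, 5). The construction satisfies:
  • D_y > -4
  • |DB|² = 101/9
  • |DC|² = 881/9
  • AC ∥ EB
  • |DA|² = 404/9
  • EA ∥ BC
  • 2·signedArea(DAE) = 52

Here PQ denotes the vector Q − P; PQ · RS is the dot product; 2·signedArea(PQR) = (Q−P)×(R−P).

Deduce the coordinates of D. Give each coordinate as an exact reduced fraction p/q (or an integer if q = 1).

1. D_x = 8/3  [line -2·x + -8·y + -24 = 0 ∩ |DC|² = 881/9]
2. D_y = -11/3  [line -2·x + -8·y + -24 = 0 ∩ |DC|² = 881/9]
   → D = (8/3, -11/3)

D = (8/3, -11/3)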